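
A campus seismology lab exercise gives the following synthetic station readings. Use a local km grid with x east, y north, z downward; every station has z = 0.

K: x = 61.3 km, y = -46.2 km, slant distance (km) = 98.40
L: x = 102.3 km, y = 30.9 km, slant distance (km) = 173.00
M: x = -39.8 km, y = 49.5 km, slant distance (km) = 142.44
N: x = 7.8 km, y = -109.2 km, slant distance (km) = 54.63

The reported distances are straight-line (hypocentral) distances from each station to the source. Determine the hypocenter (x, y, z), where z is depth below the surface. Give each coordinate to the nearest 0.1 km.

(-19.1, -85.3, 41.1)

Each station gives a sphere (x−x_i)² + (y−y_i)² + z² = d_i² (stations at z=0).
Subtracting the K sphere from L and M: z² cancels, leaving linear equations in x and y:
82.0 x + 154.2 y = -14718.47
-202.2 x + 191.4 y = -12464.43
Solving: x ≈ -19.096, y ≈ -85.296 km (keep extra digits for the depth step; rounded: -19.1, -85.3).
Then from the K sphere: z² = 98.40² − (x − 61.3)² − (y + 46.2)² with x = -19.096, y = -85.296, so z ≈ 41.116 ≈ 41.1 km.
Check against N (with the unrounded solution): distance 54.64 ≈ 54.63 km. ✓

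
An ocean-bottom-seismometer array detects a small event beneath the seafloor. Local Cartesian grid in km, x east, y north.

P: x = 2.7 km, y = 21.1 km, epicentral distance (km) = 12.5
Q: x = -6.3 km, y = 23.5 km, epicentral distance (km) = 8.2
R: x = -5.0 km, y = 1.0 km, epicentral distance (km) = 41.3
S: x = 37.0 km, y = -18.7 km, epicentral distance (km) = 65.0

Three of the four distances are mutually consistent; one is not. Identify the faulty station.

R

Solve using three stations at a time. Using P, Q, S (subtract circle equations pairwise → linear system) gives (x, y) ≈ (-4.3, 31.5).
Distances from that point to each station vs reported:
  P: calculated 12.5 vs reported 12.5 → residual 0.0 km
  Q: calculated 8.3 vs reported 8.2 → residual 0.1 km
  R: calculated 30.5 vs reported 41.3 → residual 10.8 km
  S: calculated 65.0 vs reported 65.0 → residual 0.0 km
P, Q, S are mutually consistent (residuals ≈ 0); R is off by 10.8 km.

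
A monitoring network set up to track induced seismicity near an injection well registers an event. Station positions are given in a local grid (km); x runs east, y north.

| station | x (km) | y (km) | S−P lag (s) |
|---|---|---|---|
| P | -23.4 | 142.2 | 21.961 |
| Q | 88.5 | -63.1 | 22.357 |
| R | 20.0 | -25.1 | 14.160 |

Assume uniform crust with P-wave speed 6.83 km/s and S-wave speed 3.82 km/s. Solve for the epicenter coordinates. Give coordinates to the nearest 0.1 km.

x ≈ -102.6 km, y ≈ -30.9 km

Distance from S−P lag: d = Δt · v_P v_S / (v_P − v_S) = Δt · (6.83·3.82)/(6.83−3.82) ≈ 8.6680·Δt.
So d_P = 190.36, d_Q = 193.79, d_R = 122.74 km.
Circle about each station: (x + 23.4)² + (y − 142.2)² = 190.36²; (x − 88.5)² + (y + 63.1)² = 193.79²; (x − 20.0)² + (y + 25.1)² = 122.74².
Subtracting the P equation from the Q and R equations removes the quadratic terms:
223.8 x − 410.6 y = -10272.17
86.8 x − 334.6 y = 1433.43
Solving the 2×2 system: x ≈ -102.6, y ≈ -30.9 km.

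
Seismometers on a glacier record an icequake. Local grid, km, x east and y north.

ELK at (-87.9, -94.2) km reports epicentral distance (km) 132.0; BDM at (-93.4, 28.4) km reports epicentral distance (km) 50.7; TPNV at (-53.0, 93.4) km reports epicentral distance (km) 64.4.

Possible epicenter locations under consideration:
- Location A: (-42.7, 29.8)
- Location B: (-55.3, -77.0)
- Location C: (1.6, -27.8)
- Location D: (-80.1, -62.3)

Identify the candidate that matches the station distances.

Location A

For each candidate, compare |candidate − station| to the reported distance:
Location A: residuals ELK 0.0, BDM 0.0, TPNV 0.0 → max 0.0 km
Location B: residuals ELK 95.1, BDM 61.4, TPNV 106.0 → max 106.0 km
Location C: residuals ELK 20.6, BDM 59.7, TPNV 68.5 → max 68.5 km
Location D: residuals ELK 99.2, BDM 41.0, TPNV 93.6 → max 99.2 km
Only Location A has all residuals ≈ 0.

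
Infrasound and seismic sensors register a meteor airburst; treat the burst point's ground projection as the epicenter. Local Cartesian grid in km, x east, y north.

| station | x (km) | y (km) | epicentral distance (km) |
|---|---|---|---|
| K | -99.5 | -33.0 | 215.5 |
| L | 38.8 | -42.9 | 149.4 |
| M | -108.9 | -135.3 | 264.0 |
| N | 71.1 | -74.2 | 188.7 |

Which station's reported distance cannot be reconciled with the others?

K

Solve using three stations at a time. Using L, M, N (subtract circle equations pairwise → linear system) gives (x, y) ≈ (5.4, 102.6).
Distances from that point to each station vs reported:
  K: calculated 171.4 vs reported 215.5 → residual 44.1 km
  L: calculated 149.3 vs reported 149.4 → residual 0.1 km
  M: calculated 263.9 vs reported 264.0 → residual 0.1 km
  N: calculated 188.6 vs reported 188.7 → residual 0.1 km
L, M, N are mutually consistent (residuals ≈ 0); K is off by 44.1 km.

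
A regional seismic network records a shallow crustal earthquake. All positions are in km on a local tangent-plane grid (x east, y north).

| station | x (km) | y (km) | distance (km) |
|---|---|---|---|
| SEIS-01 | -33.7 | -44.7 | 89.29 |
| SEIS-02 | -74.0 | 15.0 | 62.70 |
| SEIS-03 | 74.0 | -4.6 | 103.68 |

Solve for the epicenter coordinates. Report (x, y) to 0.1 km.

x ≈ -18.0 km, y ≈ 43.2 km

Circle about each station: (x + 33.7)² + (y + 44.7)² = 89.29²; (x + 74.0)² + (y − 15.0)² = 62.70²; (x − 74.0)² + (y + 4.6)² = 103.68².
Subtracting the SEIS-01 equation from the SEIS-02 and SEIS-03 equations removes the quadratic terms:
-80.6 x + 119.4 y = 6608.63
215.4 x + 80.2 y = -413.46
Solving the 2×2 system: x ≈ -18.0, y ≈ 43.2 km.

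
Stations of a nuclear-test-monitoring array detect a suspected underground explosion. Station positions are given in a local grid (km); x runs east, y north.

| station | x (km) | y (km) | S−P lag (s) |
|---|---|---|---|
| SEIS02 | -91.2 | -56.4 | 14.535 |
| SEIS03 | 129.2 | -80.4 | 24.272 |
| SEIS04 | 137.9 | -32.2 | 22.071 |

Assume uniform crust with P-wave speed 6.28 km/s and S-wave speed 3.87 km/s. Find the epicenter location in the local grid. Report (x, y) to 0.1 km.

x ≈ -51.5 km, y ≈ 84.7 km

Distance from S−P lag: d = Δt · v_P v_S / (v_P − v_S) = Δt · (6.28·3.87)/(6.28−3.87) ≈ 10.0845·Δt.
So d_SEIS02 = 146.58, d_SEIS03 = 244.77, d_SEIS04 = 222.57 km.
Circle about each station: (x + 91.2)² + (y + 56.4)² = 146.58²; (x − 129.2)² + (y + 80.4)² = 244.77²; (x − 137.9)² + (y + 32.2)² = 222.57².
Subtracting the SEIS02 equation from the SEIS03 and SEIS04 equations removes the quadratic terms:
440.8 x − 48.0 y = -26768.26
458.2 x + 48.4 y = -19496.86
Solving the 2×2 system: x ≈ -51.5, y ≈ 84.7 km.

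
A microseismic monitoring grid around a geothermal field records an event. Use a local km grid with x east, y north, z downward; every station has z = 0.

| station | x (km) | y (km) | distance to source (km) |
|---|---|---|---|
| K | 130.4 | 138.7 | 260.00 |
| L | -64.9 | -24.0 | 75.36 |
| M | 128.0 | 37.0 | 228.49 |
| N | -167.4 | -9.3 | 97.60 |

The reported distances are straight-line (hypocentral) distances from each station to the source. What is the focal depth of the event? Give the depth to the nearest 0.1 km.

Each station gives a sphere (x−x_i)² + (y−y_i)² + z² = d_i² (stations at z=0).
Subtracting the K sphere from L and M: z² cancels, leaving linear equations in x and y:
-390.6 x − 325.4 y = 30467.03
-4.8 x − 203.4 y = -3096.53
Solving: x ≈ -92.502, y ≈ 17.407 km (keep extra digits for the depth step; rounded: -92.5, 17.4).
Then from the K sphere: z² = 260.00² − (x − 130.4)² − (y − 138.7)² with x = -92.502, y = 17.407, so z ≈ 56.592 ≈ 56.6 km.

56.6 km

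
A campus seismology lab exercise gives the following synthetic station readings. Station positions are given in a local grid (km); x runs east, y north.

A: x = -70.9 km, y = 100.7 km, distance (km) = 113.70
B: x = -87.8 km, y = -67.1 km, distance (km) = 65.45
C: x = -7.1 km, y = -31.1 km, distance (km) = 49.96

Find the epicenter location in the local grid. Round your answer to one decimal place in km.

-53.1 km east, -11.6 km north

Circle about each station: (x + 70.9)² + (y − 100.7)² = 113.70²; (x + 87.8)² + (y + 67.1)² = 65.45²; (x + 7.1)² + (y + 31.1)² = 49.96².
Subtracting the A equation from the B and C equations removes the quadratic terms:
-33.8 x − 335.6 y = 5687.94
127.6 x − 263.6 y = -3717.99
Solving the 2×2 system: x ≈ -53.1, y ≈ -11.6 km.
Check against A (with the unrounded x, y): √((x + 70.9)²+(y − 100.7)²) = 113.70 ≈ 113.70 km. ✓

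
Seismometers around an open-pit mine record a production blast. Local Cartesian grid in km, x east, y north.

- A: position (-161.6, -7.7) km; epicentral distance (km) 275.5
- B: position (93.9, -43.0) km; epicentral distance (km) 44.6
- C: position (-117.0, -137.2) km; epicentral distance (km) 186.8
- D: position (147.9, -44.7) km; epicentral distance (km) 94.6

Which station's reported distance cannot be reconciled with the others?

Solve using three stations at a time. Using B, C, D (subtract circle equations pairwise → linear system) gives (x, y) ≈ (55.8, -66.1).
Distances from that point to each station vs reported:
  A: calculated 225.1 vs reported 275.5 → residual 50.4 km
  B: calculated 44.6 vs reported 44.6 → residual 0.0 km
  C: calculated 186.8 vs reported 186.8 → residual 0.0 km
  D: calculated 94.6 vs reported 94.6 → residual 0.0 km
B, C, D are mutually consistent (residuals ≈ 0); A is off by 50.4 km.

A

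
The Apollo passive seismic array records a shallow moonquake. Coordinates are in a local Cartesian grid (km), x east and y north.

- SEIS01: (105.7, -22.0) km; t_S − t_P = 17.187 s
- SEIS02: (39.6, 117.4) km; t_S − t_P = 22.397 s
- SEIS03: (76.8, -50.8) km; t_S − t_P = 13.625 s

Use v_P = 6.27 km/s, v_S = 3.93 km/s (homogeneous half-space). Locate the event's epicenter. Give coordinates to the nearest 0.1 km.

-59.1 km east, -96.8 km north

Distance from S−P lag: d = Δt · v_P v_S / (v_P − v_S) = Δt · (6.27·3.93)/(6.27−3.93) ≈ 10.5304·Δt.
So d_SEIS01 = 180.99, d_SEIS02 = 235.85, d_SEIS03 = 143.48 km.
Circle about each station: (x − 105.7)² + (y + 22.0)² = 180.99²; (x − 39.6)² + (y − 117.4)² = 235.85²; (x − 76.8)² + (y + 50.8)² = 143.48².
Subtracting the SEIS01 equation from the SEIS02 and SEIS03 equations removes the quadratic terms:
-132.2 x + 278.8 y = -19173.41
-57.8 x − 57.6 y = 8993.26
Solving the 2×2 system: x ≈ -59.1, y ≈ -96.8 km.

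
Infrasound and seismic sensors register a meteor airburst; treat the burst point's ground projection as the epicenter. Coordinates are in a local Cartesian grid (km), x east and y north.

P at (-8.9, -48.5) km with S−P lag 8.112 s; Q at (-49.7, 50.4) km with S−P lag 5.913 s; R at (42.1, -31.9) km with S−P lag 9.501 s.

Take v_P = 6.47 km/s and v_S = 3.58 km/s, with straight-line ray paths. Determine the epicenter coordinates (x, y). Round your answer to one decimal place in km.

(-17.1, 16.0)

Distance from S−P lag: d = Δt · v_P v_S / (v_P − v_S) = Δt · (6.47·3.58)/(6.47−3.58) ≈ 8.0147·Δt.
So d_P = 65.02, d_Q = 47.39, d_R = 76.15 km.
Circle about each station: (x + 8.9)² + (y + 48.5)² = 65.02²; (x + 49.7)² + (y − 50.4)² = 47.39²; (x − 42.1)² + (y + 31.9)² = 76.15².
Subtracting the P equation from the Q and R equations removes the quadratic terms:
-81.6 x + 197.8 y = 4560.58
102.0 x + 33.2 y = -1212.66
Solving the 2×2 system: x ≈ -17.1, y ≈ 16.0 km.
Check against P (with the unrounded x, y): √((x + 8.9)²+(y + 48.5)²) = 65.02 ≈ 65.02 km. ✓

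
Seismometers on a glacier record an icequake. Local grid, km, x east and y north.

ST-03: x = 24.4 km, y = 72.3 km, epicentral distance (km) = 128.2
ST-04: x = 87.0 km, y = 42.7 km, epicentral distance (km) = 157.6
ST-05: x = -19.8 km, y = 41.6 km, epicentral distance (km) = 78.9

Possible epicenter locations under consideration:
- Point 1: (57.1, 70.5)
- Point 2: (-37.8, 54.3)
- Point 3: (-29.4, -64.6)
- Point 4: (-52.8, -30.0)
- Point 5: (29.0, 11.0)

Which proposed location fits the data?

For each candidate, compare |candidate − station| to the reported distance:
Point 1: residuals ST-03 95.5, ST-04 116.8, ST-05 3.3 → max 116.8 km
Point 2: residuals ST-03 63.4, ST-04 32.3, ST-05 56.9 → max 63.4 km
Point 3: residuals ST-03 18.9, ST-04 0.7, ST-05 27.7 → max 27.7 km
Point 4: residuals ST-03 0.0, ST-04 0.0, ST-05 0.1 → max 0.1 km
Point 5: residuals ST-03 66.7, ST-04 91.5, ST-05 21.3 → max 91.5 km
Only Point 4 has all residuals ≈ 0.

Point 4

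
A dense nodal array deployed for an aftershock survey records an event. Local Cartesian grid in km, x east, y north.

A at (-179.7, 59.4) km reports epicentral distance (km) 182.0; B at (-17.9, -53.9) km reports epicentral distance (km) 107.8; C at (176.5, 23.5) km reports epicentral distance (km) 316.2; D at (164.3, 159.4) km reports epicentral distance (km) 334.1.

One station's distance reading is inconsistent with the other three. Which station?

Solve using three stations at a time. Using A, B, C (subtract circle equations pairwise → linear system) gives (x, y) ≈ (-110.6, -109.0).
Distances from that point to each station vs reported:
  A: calculated 182.0 vs reported 182.0 → residual 0.0 km
  B: calculated 107.9 vs reported 107.8 → residual 0.1 km
  C: calculated 316.2 vs reported 316.2 → residual 0.0 km
  D: calculated 384.2 vs reported 334.1 → residual 50.1 km
A, B, C are mutually consistent (residuals ≈ 0); D is off by 50.1 km.

D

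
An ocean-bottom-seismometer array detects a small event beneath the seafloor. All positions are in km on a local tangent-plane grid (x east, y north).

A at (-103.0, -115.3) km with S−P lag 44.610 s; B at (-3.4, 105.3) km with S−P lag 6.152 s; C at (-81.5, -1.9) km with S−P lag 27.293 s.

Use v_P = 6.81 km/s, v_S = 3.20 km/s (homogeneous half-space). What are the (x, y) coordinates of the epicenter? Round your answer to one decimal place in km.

Distance from S−P lag: d = Δt · v_P v_S / (v_P − v_S) = Δt · (6.81·3.20)/(6.81−3.20) ≈ 6.0366·Δt.
So d_A = 269.29, d_B = 37.14, d_C = 164.76 km.
Circle about each station: (x + 103.0)² + (y + 115.3)² = 269.29²; (x + 3.4)² + (y − 105.3)² = 37.14²; (x + 81.5)² + (y + 1.9)² = 164.76².
Subtracting pairs of circle equations eliminates x²+y² and gives linear equations (the radical axes):
199.2 x + 441.2 y = 58334.28
43.0 x + 226.8 y = 28114.02
Solving the 2×2 system: x ≈ 31.5, y ≈ 118.0 km.

31.5 km east, 118.0 km north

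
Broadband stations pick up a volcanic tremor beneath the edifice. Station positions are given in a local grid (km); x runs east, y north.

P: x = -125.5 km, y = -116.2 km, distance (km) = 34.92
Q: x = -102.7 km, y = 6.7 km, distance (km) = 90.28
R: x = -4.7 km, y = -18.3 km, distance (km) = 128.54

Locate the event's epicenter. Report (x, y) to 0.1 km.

-116.0 km east, -82.6 km north

Circle about each station: (x + 125.5)² + (y + 116.2)² = 34.92²; (x + 102.7)² + (y − 6.7)² = 90.28²; (x + 4.7)² + (y + 18.3)² = 128.54².
Subtracting pairs of circle equations eliminates x²+y² and gives linear equations (the radical axes):
45.6 x + 245.8 y = -25591.58
241.6 x + 195.8 y = -44198.84
Solving the 2×2 system: x ≈ -116.0, y ≈ -82.6 km.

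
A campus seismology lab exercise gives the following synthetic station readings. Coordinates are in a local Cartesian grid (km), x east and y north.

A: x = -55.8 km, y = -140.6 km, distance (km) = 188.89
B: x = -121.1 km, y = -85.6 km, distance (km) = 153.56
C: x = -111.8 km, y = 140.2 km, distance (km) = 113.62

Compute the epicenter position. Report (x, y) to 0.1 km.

(-45.4, 48.0)

Circle about each station: (x + 55.8)² + (y + 140.6)² = 188.89²; (x + 121.1)² + (y + 85.6)² = 153.56²; (x + 111.8)² + (y − 140.2)² = 113.62².
Subtracting pairs of circle equations eliminates x²+y² and gives linear equations (the radical axes):
-130.6 x + 110.0 y = 11209.33
-112.0 x + 561.6 y = 32043.21
Solving the 2×2 system: x ≈ -45.4, y ≈ 48.0 km.
Check against A (with the unrounded x, y): √((x + 55.8)²+(y + 140.6)²) = 188.89 ≈ 188.89 km. ✓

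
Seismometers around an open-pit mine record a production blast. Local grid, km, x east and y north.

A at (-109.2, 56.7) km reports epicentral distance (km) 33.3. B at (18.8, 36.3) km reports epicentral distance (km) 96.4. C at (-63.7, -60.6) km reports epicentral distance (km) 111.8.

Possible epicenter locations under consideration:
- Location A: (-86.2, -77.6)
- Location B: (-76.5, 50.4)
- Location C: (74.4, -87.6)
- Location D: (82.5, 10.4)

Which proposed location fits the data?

Location B

For each candidate, compare |candidate − station| to the reported distance:
Location A: residuals A 103.0, B 58.5, C 83.6 → max 103.0 km
Location B: residuals A 0.0, B 0.1, C 0.1 → max 0.1 km
Location C: residuals A 200.2, B 39.4, C 28.9 → max 200.2 km
Location D: residuals A 163.9, B 27.6, C 50.7 → max 163.9 km
Only Location B has all residuals ≈ 0.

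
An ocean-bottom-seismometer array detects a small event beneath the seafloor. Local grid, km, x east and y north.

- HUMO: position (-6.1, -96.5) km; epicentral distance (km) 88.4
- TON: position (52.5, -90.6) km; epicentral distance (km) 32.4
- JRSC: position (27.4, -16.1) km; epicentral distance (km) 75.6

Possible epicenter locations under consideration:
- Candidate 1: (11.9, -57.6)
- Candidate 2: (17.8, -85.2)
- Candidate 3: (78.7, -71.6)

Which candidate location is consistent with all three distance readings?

For each candidate, compare |candidate − station| to the reported distance:
Candidate 1: residuals HUMO 45.5, TON 19.9, JRSC 31.3 → max 45.5 km
Candidate 2: residuals HUMO 62.0, TON 2.7, JRSC 5.8 → max 62.0 km
Candidate 3: residuals HUMO 0.0, TON 0.0, JRSC 0.0 → max 0.0 km
Only Candidate 3 has all residuals ≈ 0.

Candidate 3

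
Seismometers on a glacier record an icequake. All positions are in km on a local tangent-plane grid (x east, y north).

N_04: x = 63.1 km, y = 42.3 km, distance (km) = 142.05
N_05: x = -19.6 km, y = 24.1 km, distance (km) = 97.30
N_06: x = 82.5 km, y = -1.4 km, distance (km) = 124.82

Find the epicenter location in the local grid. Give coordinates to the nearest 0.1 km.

x ≈ -19.6 km, y ≈ -73.2 km

Circle about each station: (x − 63.1)² + (y − 42.3)² = 142.05²; (x + 19.6)² + (y − 24.1)² = 97.30²; (x − 82.5)² + (y + 1.4)² = 124.82².
Subtracting the N_04 equation from the N_05 and N_06 equations removes the quadratic terms:
-165.4 x − 36.4 y = 5904.98
38.8 x − 87.4 y = 5635.48
Solving the 2×2 system: x ≈ -19.6, y ≈ -73.2 km.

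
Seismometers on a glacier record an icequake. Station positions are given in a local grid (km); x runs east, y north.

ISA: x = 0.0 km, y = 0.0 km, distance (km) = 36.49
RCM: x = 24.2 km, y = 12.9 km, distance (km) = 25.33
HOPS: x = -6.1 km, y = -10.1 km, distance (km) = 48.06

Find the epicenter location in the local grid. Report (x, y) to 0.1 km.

Circle about each station: x² + y² = 36.49²; (x − 24.2)² + (y − 12.9)² = 25.33²; (x + 6.1)² + (y + 10.1)² = 48.06².
Subtracting the ISA equation from the RCM and HOPS equations removes the quadratic terms:
48.4 x + 25.8 y = 1441.96
-12.2 x − 20.2 y = -839.02
Solving the 2×2 system: x ≈ 11.3, y ≈ 34.7 km.
Check against ISA (with the unrounded x, y): √(x²+y²) = 36.51 ≈ 36.49 km. ✓

(11.3, 34.7)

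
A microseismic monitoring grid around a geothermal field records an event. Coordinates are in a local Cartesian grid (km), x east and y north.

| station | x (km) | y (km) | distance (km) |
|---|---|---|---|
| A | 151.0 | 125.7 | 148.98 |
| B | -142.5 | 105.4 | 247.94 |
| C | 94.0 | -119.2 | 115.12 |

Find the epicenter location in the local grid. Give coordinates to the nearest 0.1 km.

Circle about each station: (x − 151.0)² + (y − 125.7)² = 148.98²; (x + 142.5)² + (y − 105.4)² = 247.94²; (x − 94.0)² + (y + 119.2)² = 115.12².
Subtracting the A equation from the B and C equations removes the quadratic terms:
-587.0 x − 40.6 y = -46465.28
-114.0 x − 489.8 y = -6614.42
Solving the 2×2 system: x ≈ 79.5, y ≈ -5.0 km.
Check against A (with the unrounded x, y): √((x − 151.0)²+(y − 125.7)²) = 148.98 ≈ 148.98 km. ✓

79.5 km east, -5.0 km north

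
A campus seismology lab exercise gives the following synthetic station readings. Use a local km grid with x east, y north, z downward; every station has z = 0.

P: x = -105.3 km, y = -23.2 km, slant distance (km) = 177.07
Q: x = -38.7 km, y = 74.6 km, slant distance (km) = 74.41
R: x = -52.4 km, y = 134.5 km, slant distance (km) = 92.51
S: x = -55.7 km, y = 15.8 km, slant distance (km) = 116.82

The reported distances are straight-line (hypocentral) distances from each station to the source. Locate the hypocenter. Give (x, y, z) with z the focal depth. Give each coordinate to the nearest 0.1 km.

Each station gives a sphere (x−x_i)² + (y−y_i)² + z² = d_i² (stations at z=0).
Subtracting the P sphere from Q and R: z² cancels, leaving linear equations in x and y:
133.2 x + 195.6 y = 21253.46
105.8 x + 315.4 y = 32005.36
Solving: x ≈ 20.786, y ≈ 94.503 km (keep extra digits for the depth step; rounded: 20.8, 94.5).
Then from the P sphere: z² = 177.07² − (x + 105.3)² − (y + 23.2)² with x = 20.786, y = 94.503, so z ≈ 40.026 ≈ 40.0 km.
Check against S (with the unrounded solution): distance 116.82 ≈ 116.82 km. ✓

(20.8, 94.5, 40.0)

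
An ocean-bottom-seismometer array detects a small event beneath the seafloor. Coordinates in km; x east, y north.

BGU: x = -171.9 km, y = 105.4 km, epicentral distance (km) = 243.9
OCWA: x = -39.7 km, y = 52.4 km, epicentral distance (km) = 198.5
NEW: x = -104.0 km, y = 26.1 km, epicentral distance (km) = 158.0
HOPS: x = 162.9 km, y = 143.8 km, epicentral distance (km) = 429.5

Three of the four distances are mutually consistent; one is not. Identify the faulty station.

Solve using three stations at a time. Using BGU, OCWA, NEW (subtract circle equations pairwise → linear system) gives (x, y) ≈ (-114.2, -131.6).
Distances from that point to each station vs reported:
  BGU: calculated 243.9 vs reported 243.9 → residual 0.0 km
  OCWA: calculated 198.5 vs reported 198.5 → residual 0.0 km
  NEW: calculated 158.0 vs reported 158.0 → residual 0.0 km
  HOPS: calculated 390.7 vs reported 429.5 → residual 38.8 km
BGU, OCWA, NEW are mutually consistent (residuals ≈ 0); HOPS is off by 38.8 km.

HOPS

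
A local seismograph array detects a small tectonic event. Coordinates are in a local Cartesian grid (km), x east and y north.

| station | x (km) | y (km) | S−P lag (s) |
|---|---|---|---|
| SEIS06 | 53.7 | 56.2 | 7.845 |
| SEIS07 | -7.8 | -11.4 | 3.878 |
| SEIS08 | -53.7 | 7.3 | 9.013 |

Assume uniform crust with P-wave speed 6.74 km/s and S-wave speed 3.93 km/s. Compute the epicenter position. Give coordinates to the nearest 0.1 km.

Distance from S−P lag: d = Δt · v_P v_S / (v_P − v_S) = Δt · (6.74·3.93)/(6.74−3.93) ≈ 9.4264·Δt.
So d_SEIS06 = 73.95, d_SEIS07 = 36.56, d_SEIS08 = 84.96 km.
Circle about each station: (x − 53.7)² + (y − 56.2)² = 73.95²; (x + 7.8)² + (y + 11.4)² = 36.56²; (x + 53.7)² + (y − 7.3)² = 84.96².
Subtracting the SEIS06 equation from the SEIS07 and SEIS08 equations removes the quadratic terms:
-123.0 x − 135.2 y = -1719.36
-214.8 x − 97.8 y = -4854.75
Solving the 2×2 system: x ≈ 28.7, y ≈ -13.4 km.

x ≈ 28.7 km, y ≈ -13.4 km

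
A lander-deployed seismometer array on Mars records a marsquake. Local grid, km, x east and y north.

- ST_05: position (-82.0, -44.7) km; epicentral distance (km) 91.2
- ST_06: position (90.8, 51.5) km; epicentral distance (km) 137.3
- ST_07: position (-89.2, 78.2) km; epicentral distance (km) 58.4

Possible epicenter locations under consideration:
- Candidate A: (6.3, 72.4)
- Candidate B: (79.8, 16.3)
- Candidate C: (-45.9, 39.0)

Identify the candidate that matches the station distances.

Candidate C

For each candidate, compare |candidate − station| to the reported distance:
Candidate A: residuals ST_05 55.5, ST_06 50.3, ST_07 37.3 → max 55.5 km
Candidate B: residuals ST_05 81.7, ST_06 100.4, ST_07 121.6 → max 121.6 km
Candidate C: residuals ST_05 0.0, ST_06 0.0, ST_07 0.0 → max 0.0 km
Only Candidate C has all residuals ≈ 0.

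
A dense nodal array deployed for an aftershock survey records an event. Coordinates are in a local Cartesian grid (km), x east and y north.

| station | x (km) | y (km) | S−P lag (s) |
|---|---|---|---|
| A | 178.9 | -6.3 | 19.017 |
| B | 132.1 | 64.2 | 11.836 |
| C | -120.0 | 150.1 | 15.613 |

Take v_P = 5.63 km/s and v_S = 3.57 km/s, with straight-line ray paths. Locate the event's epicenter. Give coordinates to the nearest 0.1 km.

(19.1, 88.0)

Distance from S−P lag: d = Δt · v_P v_S / (v_P − v_S) = Δt · (5.63·3.57)/(5.63−3.57) ≈ 9.7568·Δt.
So d_A = 185.55, d_B = 115.48, d_C = 152.33 km.
Circle about each station: (x − 178.9)² + (y + 6.3)² = 185.55²; (x − 132.1)² + (y − 64.2)² = 115.48²; (x + 120.0)² + (y − 150.1)² = 152.33².
Subtracting the A equation from the B and C equations removes the quadratic terms:
-93.6 x + 141.0 y = 10620.32
-597.8 x + 312.8 y = 16109.48
Solving the 2×2 system: x ≈ 19.1, y ≈ 88.0 km.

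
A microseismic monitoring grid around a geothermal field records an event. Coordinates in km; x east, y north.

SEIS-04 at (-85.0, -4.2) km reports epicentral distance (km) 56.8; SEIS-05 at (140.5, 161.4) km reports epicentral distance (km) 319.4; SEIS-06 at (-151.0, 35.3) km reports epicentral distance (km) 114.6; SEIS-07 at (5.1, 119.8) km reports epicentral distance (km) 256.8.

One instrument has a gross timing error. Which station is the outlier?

SEIS-07

Solve using three stations at a time. Using SEIS-04, SEIS-05, SEIS-06 (subtract circle equations pairwise → linear system) gives (x, y) ≈ (-88.8, -61.0).
Distances from that point to each station vs reported:
  SEIS-04: calculated 56.9 vs reported 56.8 → residual 0.1 km
  SEIS-05: calculated 319.4 vs reported 319.4 → residual 0.0 km
  SEIS-06: calculated 114.7 vs reported 114.6 → residual 0.1 km
  SEIS-07: calculated 203.7 vs reported 256.8 → residual 53.1 km
SEIS-04, SEIS-05, SEIS-06 are mutually consistent (residuals ≈ 0); SEIS-07 is off by 53.1 km.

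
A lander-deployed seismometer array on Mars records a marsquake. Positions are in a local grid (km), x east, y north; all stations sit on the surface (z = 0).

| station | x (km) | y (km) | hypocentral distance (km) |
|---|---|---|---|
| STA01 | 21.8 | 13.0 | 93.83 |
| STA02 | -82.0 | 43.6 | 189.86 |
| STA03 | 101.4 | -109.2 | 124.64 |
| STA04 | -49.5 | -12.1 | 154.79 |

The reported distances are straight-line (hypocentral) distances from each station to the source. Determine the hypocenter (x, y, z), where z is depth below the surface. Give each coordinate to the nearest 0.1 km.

(92.7, -0.3, 60.0)

Each station gives a sphere (x−x_i)² + (y−y_i)² + z² = d_i² (stations at z=0).
Subtracting the STA01 sphere from STA02 and STA03: z² cancels, leaving linear equations in x and y:
-207.6 x + 61.2 y = -19262.03
159.2 x − 244.4 y = 14831.30
Solving: x ≈ 92.695, y ≈ -0.304 km (keep extra digits for the depth step; rounded: 92.7, -0.3).
Then from the STA01 sphere: z² = 93.83² − (x − 21.8)² − (y − 13.0)² with x = 92.695, y = -0.304, so z ≈ 60.008 ≈ 60.0 km.
Check against STA04 (with the unrounded solution): distance 154.79 ≈ 154.79 km. ✓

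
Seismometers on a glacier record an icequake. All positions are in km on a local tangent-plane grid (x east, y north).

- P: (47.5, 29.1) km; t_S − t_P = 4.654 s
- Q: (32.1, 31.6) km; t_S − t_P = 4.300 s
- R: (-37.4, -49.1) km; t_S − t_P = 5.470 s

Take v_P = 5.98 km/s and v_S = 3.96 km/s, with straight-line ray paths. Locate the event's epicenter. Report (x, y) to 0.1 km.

Distance from S−P lag: d = Δt · v_P v_S / (v_P − v_S) = Δt · (5.98·3.96)/(5.98−3.96) ≈ 11.7232·Δt.
So d_P = 54.56, d_Q = 50.41, d_R = 64.13 km.
Circle about each station: (x − 47.5)² + (y − 29.1)² = 54.56²; (x − 32.1)² + (y − 31.6)² = 50.41²; (x + 37.4)² + (y + 49.1)² = 64.13².
Subtracting the P equation from the Q and R equations removes the quadratic terms:
-30.8 x + 5.0 y = -638.46
-169.8 x − 156.4 y = -429.35
Solving the 2×2 system: x ≈ 18.0, y ≈ -16.8 km.

x ≈ 18.0 km, y ≈ -16.8 km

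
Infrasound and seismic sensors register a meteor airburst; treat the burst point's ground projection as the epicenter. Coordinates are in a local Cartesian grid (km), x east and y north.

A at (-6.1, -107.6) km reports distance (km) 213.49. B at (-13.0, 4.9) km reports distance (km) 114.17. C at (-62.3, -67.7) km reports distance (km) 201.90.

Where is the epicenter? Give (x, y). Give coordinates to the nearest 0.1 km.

(54.2, 97.2)

Circle about each station: (x + 6.1)² + (y + 107.6)² = 213.49²; (x + 13.0)² + (y − 4.9)² = 114.17²; (x + 62.3)² + (y + 67.7)² = 201.90².
Subtracting the A equation from the B and C equations removes the quadratic terms:
-13.8 x + 225.0 y = 21121.23
-112.4 x + 79.8 y = 1663.98
Solving the 2×2 system: x ≈ 54.2, y ≈ 97.2 km.
Check against A (with the unrounded x, y): √((x + 6.1)²+(y + 107.6)²) = 213.49 ≈ 213.49 km. ✓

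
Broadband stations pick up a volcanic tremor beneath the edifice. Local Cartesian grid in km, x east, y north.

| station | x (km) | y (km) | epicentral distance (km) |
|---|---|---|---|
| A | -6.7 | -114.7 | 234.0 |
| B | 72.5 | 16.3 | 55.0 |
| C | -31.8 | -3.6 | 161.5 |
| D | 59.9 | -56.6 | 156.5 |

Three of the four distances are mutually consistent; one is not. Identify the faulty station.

B

Solve using three stations at a time. Using A, C, D (subtract circle equations pairwise → linear system) gives (x, y) ≈ (95.5, 95.8).
Distances from that point to each station vs reported:
  A: calculated 234.0 vs reported 234.0 → residual 0.0 km
  B: calculated 82.8 vs reported 55.0 → residual 27.8 km
  C: calculated 161.5 vs reported 161.5 → residual 0.0 km
  D: calculated 156.5 vs reported 156.5 → residual 0.0 km
A, C, D are mutually consistent (residuals ≈ 0); B is off by 27.8 km.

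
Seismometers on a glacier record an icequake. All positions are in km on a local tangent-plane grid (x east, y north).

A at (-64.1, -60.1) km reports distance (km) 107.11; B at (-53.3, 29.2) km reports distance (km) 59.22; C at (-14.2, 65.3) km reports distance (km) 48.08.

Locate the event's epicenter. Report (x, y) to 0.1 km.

Circle about each station: (x + 64.1)² + (y + 60.1)² = 107.11²; (x + 53.3)² + (y − 29.2)² = 59.22²; (x + 14.2)² + (y − 65.3)² = 48.08².
Subtracting the A equation from the B and C equations removes the quadratic terms:
21.6 x + 178.6 y = 3938.25
99.8 x + 250.8 y = 5905.78
Solving the 2×2 system: x ≈ 5.4, y ≈ 21.4 km.
Check against A (with the unrounded x, y): √((x + 64.1)²+(y + 60.1)²) = 107.11 ≈ 107.11 km. ✓

(5.4, 21.4)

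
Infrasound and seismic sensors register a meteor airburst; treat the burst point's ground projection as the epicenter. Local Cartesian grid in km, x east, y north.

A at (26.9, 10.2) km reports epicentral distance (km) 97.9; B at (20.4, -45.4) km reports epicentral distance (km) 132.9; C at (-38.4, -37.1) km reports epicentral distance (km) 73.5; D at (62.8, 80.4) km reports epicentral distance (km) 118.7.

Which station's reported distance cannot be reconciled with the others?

C

Solve using three stations at a time. Using A, B, D (subtract circle equations pairwise → linear system) gives (x, y) ≈ (-54.9, 64.2).
Distances from that point to each station vs reported:
  A: calculated 98.0 vs reported 97.9 → residual 0.1 km
  B: calculated 133.0 vs reported 132.9 → residual 0.1 km
  C: calculated 102.7 vs reported 73.5 → residual 29.2 km
  D: calculated 118.8 vs reported 118.7 → residual 0.1 km
A, B, D are mutually consistent (residuals ≈ 0); C is off by 29.2 km.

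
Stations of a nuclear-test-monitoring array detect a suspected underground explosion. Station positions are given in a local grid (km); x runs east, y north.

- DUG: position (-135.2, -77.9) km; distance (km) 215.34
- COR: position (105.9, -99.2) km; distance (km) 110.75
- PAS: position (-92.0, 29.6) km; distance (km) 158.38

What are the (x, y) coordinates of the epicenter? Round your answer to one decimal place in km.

64.2 km east, 3.4 km north

Circle about each station: (x + 135.2)² + (y + 77.9)² = 215.34²; (x − 105.9)² + (y + 99.2)² = 110.75²; (x + 92.0)² + (y − 29.6)² = 158.38².
Subtracting the DUG equation from the COR and PAS equations removes the quadratic terms:
482.2 x − 42.6 y = 30813.75
86.4 x + 215.0 y = 6279.80
Solving the 2×2 system: x ≈ 64.2, y ≈ 3.4 km.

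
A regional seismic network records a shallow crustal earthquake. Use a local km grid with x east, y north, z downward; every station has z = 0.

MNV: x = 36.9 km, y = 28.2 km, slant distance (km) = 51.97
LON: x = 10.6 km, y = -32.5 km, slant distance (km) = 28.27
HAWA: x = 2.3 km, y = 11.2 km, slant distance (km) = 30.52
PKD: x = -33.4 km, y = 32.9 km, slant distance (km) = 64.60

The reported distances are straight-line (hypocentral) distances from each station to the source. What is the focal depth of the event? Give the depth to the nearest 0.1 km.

Each station gives a sphere (x−x_i)² + (y−y_i)² + z² = d_i² (stations at z=0).
Subtracting the MNV sphere from LON and HAWA: z² cancels, leaving linear equations in x and y:
-52.6 x − 121.4 y = 913.45
-69.2 x − 34.0 y = -256.71
Solving: x ≈ 9.410, y ≈ -11.601 km (keep extra digits for the depth step; rounded: 9.4, -11.6).
Then from the MNV sphere: z² = 51.97² − (x − 36.9)² − (y − 28.2)² with x = 9.410, y = -11.601, so z ≈ 19.002 ≈ 19.0 km.
Check against PKD (with the unrounded solution): distance 64.61 ≈ 64.60 km. ✓

z ≈ 19.0 km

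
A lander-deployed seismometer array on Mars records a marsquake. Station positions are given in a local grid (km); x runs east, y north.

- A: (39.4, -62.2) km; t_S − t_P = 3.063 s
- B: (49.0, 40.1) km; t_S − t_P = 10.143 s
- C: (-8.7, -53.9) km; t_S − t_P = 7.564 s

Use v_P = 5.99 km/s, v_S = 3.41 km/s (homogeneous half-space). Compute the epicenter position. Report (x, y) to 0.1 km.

Distance from S−P lag: d = Δt · v_P v_S / (v_P − v_S) = Δt · (5.99·3.41)/(5.99−3.41) ≈ 7.9170·Δt.
So d_A = 24.25, d_B = 80.30, d_C = 59.88 km.
Circle about each station: (x − 39.4)² + (y + 62.2)² = 24.25²; (x − 49.0)² + (y − 40.1)² = 80.30²; (x + 8.7)² + (y + 53.9)² = 59.88².
Subtracting the A equation from the B and C equations removes the quadratic terms:
19.2 x + 204.6 y = -7272.22
-96.2 x + 16.6 y = -5437.85
Solving the 2×2 system: x ≈ 49.6, y ≈ -40.2 km.

x ≈ 49.6 km, y ≈ -40.2 km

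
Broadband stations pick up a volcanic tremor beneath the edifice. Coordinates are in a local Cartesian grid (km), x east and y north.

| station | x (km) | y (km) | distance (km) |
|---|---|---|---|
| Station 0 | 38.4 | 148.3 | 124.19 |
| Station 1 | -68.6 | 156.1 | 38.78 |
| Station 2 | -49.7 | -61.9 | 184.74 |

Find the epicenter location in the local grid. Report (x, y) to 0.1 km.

Circle about each station: (x − 38.4)² + (y − 148.3)² = 124.19²; (x + 68.6)² + (y − 156.1)² = 38.78²; (x + 49.7)² + (y + 61.9)² = 184.74².
Subtracting the Station 0 equation from the Station 1 and Station 2 equations removes the quadratic terms:
-214.0 x + 15.6 y = 19524.99
-176.2 x − 420.4 y = -35871.46
Solving the 2×2 system: x ≈ -82.5, y ≈ 119.9 km.

(-82.5, 119.9)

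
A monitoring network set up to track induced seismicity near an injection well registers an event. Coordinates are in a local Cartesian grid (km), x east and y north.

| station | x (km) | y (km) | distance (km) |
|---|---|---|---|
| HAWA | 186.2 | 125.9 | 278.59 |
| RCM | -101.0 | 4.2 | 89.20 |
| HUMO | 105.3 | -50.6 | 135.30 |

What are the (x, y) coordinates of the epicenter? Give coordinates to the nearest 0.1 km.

x ≈ -30.0 km, y ≈ -49.8 km

Circle about each station: (x − 186.2)² + (y − 125.9)² = 278.59²; (x + 101.0)² + (y − 4.2)² = 89.20²; (x − 105.3)² + (y + 50.6)² = 135.30².
Subtracting the HAWA equation from the RCM and HUMO equations removes the quadratic terms:
-574.4 x − 243.4 y = 29353.14
-161.8 x − 353.0 y = 22433.50
Solving the 2×2 system: x ≈ -30.0, y ≈ -49.8 km.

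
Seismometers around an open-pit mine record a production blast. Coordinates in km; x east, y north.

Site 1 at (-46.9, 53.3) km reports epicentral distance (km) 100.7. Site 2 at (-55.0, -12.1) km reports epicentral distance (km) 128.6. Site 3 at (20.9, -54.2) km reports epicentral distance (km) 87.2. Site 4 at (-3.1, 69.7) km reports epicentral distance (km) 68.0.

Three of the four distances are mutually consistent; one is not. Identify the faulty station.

Solve using three stations at a time. Using Site 1, Site 3, Site 4 (subtract circle equations pairwise → linear system) gives (x, y) ≈ (50.6, 27.8).
Distances from that point to each station vs reported:
  Site 1: calculated 100.7 vs reported 100.7 → residual 0.0 km
  Site 2: calculated 112.9 vs reported 128.6 → residual 15.7 km
  Site 3: calculated 87.2 vs reported 87.2 → residual 0.0 km
  Site 4: calculated 68.1 vs reported 68.0 → residual 0.1 km
Site 1, Site 3, Site 4 are mutually consistent (residuals ≈ 0); Site 2 is off by 15.7 km.

Site 2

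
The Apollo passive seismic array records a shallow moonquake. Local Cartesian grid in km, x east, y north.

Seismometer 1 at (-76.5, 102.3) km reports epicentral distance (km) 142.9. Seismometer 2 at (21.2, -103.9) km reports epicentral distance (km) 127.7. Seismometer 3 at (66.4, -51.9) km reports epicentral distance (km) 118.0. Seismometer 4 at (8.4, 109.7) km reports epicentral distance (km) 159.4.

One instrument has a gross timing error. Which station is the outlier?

Solve using three stations at a time. Using Seismometer 1, Seismometer 3, Seismometer 4 (subtract circle equations pairwise → linear system) gives (x, y) ≈ (-50.8, -38.3).
Distances from that point to each station vs reported:
  Seismometer 1: calculated 142.9 vs reported 142.9 → residual 0.0 km
  Seismometer 2: calculated 97.4 vs reported 127.7 → residual 30.3 km
  Seismometer 3: calculated 118.0 vs reported 118.0 → residual 0.0 km
  Seismometer 4: calculated 159.4 vs reported 159.4 → residual 0.0 km
Seismometer 1, Seismometer 3, Seismometer 4 are mutually consistent (residuals ≈ 0); Seismometer 2 is off by 30.3 km.

Seismometer 2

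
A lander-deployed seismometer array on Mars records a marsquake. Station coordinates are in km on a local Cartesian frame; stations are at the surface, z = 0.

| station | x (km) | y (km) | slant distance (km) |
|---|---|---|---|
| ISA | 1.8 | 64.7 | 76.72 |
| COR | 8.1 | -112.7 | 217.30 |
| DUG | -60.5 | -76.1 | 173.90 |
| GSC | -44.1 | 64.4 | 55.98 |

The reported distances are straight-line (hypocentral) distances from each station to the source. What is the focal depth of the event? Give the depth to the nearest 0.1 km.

Each station gives a sphere (x−x_i)² + (y−y_i)² + z² = d_i² (stations at z=0).
Subtracting the ISA sphere from COR and DUG: z² cancels, leaving linear equations in x and y:
12.6 x − 354.8 y = -32755.76
-124.6 x − 281.6 y = -19093.12
Solving: x ≈ -51.298, y ≈ 90.500 km (keep extra digits for the depth step; rounded: -51.3, 90.5).
Then from the ISA sphere: z² = 76.72² − (x − 1.8)² − (y − 64.7)² with x = -51.298, y = 90.500, so z ≈ 48.999 ≈ 49.0 km.

49.0 km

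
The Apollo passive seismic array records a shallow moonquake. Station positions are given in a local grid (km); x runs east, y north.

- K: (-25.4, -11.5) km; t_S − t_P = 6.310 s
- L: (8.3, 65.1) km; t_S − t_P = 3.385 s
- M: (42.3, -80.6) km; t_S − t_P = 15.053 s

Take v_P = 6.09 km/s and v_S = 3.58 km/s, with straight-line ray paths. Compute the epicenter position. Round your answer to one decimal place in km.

Distance from S−P lag: d = Δt · v_P v_S / (v_P − v_S) = Δt · (6.09·3.58)/(6.09−3.58) ≈ 8.6861·Δt.
So d_K = 54.81, d_L = 29.40, d_M = 130.75 km.
Circle about each station: (x + 25.4)² + (y + 11.5)² = 54.81²; (x − 8.3)² + (y − 65.1)² = 29.40²; (x − 42.3)² + (y + 80.6)² = 130.75².
Subtracting the K equation from the L and M equations removes the quadratic terms:
67.4 x + 153.2 y = 5669.27
135.4 x − 138.2 y = -6583.19
Solving the 2×2 system: x ≈ -7.5, y ≈ 40.3 km.
Check against K (with the unrounded x, y): √((x + 25.4)²+(y + 11.5)²) = 54.81 ≈ 54.81 km. ✓

x ≈ -7.5 km, y ≈ 40.3 km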